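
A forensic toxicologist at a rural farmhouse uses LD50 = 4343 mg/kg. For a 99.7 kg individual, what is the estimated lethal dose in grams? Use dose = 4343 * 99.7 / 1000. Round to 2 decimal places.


Lethal dose calculation:
Lethal dose = LD50 * body_weight / 1000
= 4343 * 99.7 / 1000
= 432997.1 / 1000
= 433.00 g

433.00


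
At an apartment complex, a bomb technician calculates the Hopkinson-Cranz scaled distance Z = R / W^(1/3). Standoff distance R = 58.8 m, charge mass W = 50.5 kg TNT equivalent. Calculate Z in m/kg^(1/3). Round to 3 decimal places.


Scaled distance calculation:
W^(1/3) = 50.5^(1/3) = 3.696271
Z = R / W^(1/3) = 58.8 / 3.696271
Z = 15.908 m/kg^(1/3)

15.908


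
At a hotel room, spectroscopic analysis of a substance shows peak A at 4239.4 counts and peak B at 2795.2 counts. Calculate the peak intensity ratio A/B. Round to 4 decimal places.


Spectral peak ratio:
Peak A = 4239.4 counts
Peak B = 2795.2 counts
Ratio = 4239.4 / 2795.2 = 1.5167

1.5167


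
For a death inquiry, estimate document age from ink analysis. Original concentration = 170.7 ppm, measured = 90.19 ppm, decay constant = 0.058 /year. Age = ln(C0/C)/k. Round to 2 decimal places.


Document age estimation:
C0/C = 170.7 / 90.19 = 1.892671
ln(C0/C) = 0.637989
t = 0.637989 / 0.058 = 11.00 years

11.00


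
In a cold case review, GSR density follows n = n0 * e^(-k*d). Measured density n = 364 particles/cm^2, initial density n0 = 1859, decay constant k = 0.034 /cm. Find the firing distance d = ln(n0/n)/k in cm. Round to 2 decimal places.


GSR distance calculation:
n0/n = 1859 / 364 = 5.107143
ln(n0/n) = 1.63064
d = 1.63064 / 0.034 = 47.96 cm

47.96


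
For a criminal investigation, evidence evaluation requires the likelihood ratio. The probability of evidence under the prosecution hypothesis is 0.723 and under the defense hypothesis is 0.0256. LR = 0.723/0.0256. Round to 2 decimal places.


Likelihood ratio calculation:
LR = P(E|Hp) / P(E|Hd)
LR = 0.723 / 0.0256
LR = 28.24

28.24


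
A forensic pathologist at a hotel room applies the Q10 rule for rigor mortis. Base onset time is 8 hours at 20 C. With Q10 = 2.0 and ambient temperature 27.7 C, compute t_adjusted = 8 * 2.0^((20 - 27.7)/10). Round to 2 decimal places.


Rigor mortis time adjustment:
Exponent = (T_ref - T_actual) / 10 = (20 - 27.7) / 10 = -0.77
Q10 factor = 2.0^-0.77 = 0.58642
t_adjusted = 8 * 0.58642 = 4.69 hours

4.69


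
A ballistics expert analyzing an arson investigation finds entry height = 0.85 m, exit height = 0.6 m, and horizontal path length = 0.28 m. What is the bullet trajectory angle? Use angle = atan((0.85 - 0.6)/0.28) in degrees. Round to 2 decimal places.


Bullet trajectory angle:
Height difference = 0.85 - 0.6 = 0.25 m
angle = atan(0.25 / 0.28)
angle = atan(0.892857)
angle = 41.76 degrees

41.76


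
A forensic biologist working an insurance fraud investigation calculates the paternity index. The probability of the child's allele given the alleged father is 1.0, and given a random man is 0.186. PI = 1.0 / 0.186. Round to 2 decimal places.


Paternity Index calculation:
PI = P(allele|father) / P(allele|random)
PI = 1.0 / 0.186
PI = 5.38

5.38


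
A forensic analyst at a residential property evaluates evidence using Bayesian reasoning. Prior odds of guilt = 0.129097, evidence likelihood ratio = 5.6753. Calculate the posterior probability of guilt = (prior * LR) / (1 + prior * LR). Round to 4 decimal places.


Bayesian evidence evaluation:
Posterior odds = prior_odds * LR = 0.129097 * 5.6753 = 0.7326642
Posterior probability = posterior_odds / (1 + posterior_odds)
= 0.7326642 / (1 + 0.7326642)
= 0.7326642 / 1.7326642
= 0.4229

0.4229


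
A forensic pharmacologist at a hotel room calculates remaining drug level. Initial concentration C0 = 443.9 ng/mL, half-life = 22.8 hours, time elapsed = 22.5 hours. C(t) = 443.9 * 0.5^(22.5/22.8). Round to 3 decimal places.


Drug concentration decay:
Number of half-lives = t / t_half = 22.5 / 22.8 = 0.986842
Decay factor = 0.5^0.986842 = 0.50458107
C(t) = 443.9 * 0.50458107 = 223.984 ng/mL

223.984


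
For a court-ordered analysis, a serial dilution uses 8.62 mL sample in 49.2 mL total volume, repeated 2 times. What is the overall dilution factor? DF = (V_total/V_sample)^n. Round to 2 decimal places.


Dilution factor calculation:
Single dilution = V_total / V_sample = 49.2 / 8.62 ≈ 5.707657
Number of dilutions = 2
Total DF = (49.2 / 8.62)^2 (full precision, rounded at the end) = 32.58

32.58


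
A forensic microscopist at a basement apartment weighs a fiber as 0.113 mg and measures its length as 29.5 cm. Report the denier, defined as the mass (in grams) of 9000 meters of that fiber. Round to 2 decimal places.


Denier calculation:
Mass in grams = 0.113 mg / 1000 = 0.000113 g
Length in meters = 29.5 cm / 100 = 0.295 m
Linear density = mass / length = 0.000113 / 0.295 = 0.00038305 g/m
Denier = (g/m) * 9000 = 0.00038305 * 9000 = 3.45

3.45


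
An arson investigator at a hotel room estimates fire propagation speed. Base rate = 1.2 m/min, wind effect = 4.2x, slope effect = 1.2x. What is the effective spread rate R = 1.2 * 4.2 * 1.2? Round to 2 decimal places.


Fire spread rate calculation:
R = R0 * wind_factor * slope_factor
= 1.2 * 4.2 * 1.2
= 5.04 * 1.2
= 6.05 m/min

6.05


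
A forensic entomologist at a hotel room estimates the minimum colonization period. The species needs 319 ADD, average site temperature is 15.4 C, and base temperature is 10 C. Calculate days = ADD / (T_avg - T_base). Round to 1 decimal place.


Insect development time:
Effective temperature = avg_temp - T_base = 15.4 - 10 = 5.4 C
Days = ADD / effective_temp = 319 / 5.4 = 59.1 days

59.1


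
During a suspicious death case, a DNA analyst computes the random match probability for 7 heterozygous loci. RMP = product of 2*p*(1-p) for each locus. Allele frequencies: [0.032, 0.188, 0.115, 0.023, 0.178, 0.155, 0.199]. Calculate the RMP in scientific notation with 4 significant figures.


Computing RMP for 7 loci:
Locus 1: 2 * 0.032 * 0.968 = 0.061952
Locus 2: 2 * 0.188 * 0.812 = 0.305312
Locus 3: 2 * 0.115 * 0.885 = 0.20355
Locus 4: 2 * 0.023 * 0.977 = 0.044942
Locus 5: 2 * 0.178 * 0.822 = 0.292632
Locus 6: 2 * 0.155 * 0.845 = 0.26195
Locus 7: 2 * 0.199 * 0.801 = 0.318798
RMP = 4.228e-06

4.228e-06


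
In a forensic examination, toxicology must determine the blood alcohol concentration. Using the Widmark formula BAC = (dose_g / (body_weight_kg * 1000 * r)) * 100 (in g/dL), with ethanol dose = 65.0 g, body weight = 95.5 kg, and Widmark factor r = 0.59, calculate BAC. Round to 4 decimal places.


Applying the Widmark formula:
BAC = (dose_g / (body_wt * 1000 * r)) * 100
Denominator = 95.5 * 1000 * 0.59 = 56345
BAC = (65.0 / 56345) * 100
BAC = 0.1154 g/dL

0.1154


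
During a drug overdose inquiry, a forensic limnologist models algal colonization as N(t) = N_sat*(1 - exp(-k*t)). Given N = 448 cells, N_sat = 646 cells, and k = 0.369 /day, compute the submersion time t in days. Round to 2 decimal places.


PMSI from diatom colonization curve:
N / N_sat = 448 / 646 = 0.693498
1 - N/N_sat = 0.306502
ln(1 - N/N_sat) = -1.182531
t = -ln(1 - N/N_sat) / k = -(-1.182531) / 0.369 = 3.20 days

3.20


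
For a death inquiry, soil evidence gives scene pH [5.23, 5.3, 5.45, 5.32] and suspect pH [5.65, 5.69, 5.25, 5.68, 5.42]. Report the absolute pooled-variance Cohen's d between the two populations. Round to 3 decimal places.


Pooled-variance Cohen's d for soil pH comparison:
Scene mean = 21.3 / 4 = 5.325
Suspect mean = 27.69 / 5 = 5.538
Scene sample variance s_s^2 = 0.008433
Suspect sample variance s_c^2 = 0.03817
Pooled variance = ((n_s-1)*s_s^2 + (n_c-1)*s_c^2) / (n_s + n_c - 2) = 0.025426
Pooled SD = sqrt(0.025426) = 0.159455
Mean difference = -0.213
|d| = |-0.213| / 0.159455 = 1.336

1.336


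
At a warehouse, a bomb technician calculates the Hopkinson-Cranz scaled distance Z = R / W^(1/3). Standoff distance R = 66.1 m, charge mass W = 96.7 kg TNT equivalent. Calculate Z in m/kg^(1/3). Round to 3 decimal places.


Scaled distance calculation:
W^(1/3) = 96.7^(1/3) = 4.589959
Z = R / W^(1/3) = 66.1 / 4.589959
Z = 14.401 m/kg^(1/3)

14.401


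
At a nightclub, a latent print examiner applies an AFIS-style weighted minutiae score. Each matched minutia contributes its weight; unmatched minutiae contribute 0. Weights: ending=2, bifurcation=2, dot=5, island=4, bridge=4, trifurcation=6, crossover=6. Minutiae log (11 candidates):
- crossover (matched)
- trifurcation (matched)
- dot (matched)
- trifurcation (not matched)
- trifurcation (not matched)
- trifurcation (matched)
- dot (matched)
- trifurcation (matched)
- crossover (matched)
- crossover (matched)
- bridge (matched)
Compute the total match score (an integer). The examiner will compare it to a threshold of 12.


Weighted minutiae match score:
  crossover: matched, +6 (running total 6)
  trifurcation: matched, +6 (running total 12)
  dot: matched, +5 (running total 17)
  trifurcation: not matched, +0
  trifurcation: not matched, +0
  trifurcation: matched, +6 (running total 23)
  dot: matched, +5 (running total 28)
  trifurcation: matched, +6 (running total 34)
  crossover: matched, +6 (running total 40)
  crossover: matched, +6 (running total 46)
  bridge: matched, +4 (running total 50)
Total score = 50
Threshold = 12; verdict = identification

50


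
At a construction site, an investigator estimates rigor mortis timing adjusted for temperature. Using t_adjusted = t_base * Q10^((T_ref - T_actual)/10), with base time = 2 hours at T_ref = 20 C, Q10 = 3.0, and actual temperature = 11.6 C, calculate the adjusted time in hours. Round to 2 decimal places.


Rigor mortis time adjustment:
Exponent = (T_ref - T_actual) / 10 = (20 - 11.6) / 10 = 0.84
Q10 factor = 3.0^0.84 = 2.51641
t_adjusted = 2 * 2.51641 = 5.03 hours

5.03


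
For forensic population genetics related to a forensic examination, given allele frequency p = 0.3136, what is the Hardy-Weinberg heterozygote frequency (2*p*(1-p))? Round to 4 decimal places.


Hardy-Weinberg heterozygote frequency:
q = 1 - p = 1 - 0.3136 = 0.6864
2pq = 2 * 0.3136 * 0.6864 = 0.4305

0.4305


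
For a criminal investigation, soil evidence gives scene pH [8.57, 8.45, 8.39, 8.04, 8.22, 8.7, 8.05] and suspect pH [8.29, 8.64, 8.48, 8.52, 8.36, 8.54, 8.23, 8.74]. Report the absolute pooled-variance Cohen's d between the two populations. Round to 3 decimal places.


Pooled-variance Cohen's d for soil pH comparison:
Scene mean = 58.42 / 7 = 8.345714
Suspect mean = 67.8 / 8 = 8.475
Scene sample variance s_s^2 = 0.064229
Suspect sample variance s_c^2 = 0.030171
Pooled variance = ((n_s-1)*s_s^2 + (n_c-1)*s_c^2) / (n_s + n_c - 2) = 0.04589
Pooled SD = sqrt(0.04589) = 0.21422
Mean difference = -0.129286
|d| = |-0.129286| / 0.21422 = 0.604

0.604


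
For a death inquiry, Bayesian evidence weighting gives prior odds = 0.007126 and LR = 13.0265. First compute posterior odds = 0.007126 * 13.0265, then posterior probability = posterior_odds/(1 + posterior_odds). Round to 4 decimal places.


Bayesian evidence evaluation:
Posterior odds = prior_odds * LR = 0.007126 * 13.0265 = 0.09282684
Posterior probability = posterior_odds / (1 + posterior_odds)
= 0.09282684 / (1 + 0.09282684)
= 0.09282684 / 1.09282684
= 0.0849

0.0849


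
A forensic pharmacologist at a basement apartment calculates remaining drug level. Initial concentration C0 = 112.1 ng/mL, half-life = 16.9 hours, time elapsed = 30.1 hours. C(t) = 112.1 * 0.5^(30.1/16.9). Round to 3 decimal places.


Drug concentration decay:
Number of half-lives = t / t_half = 30.1 / 16.9 = 1.781065
Decay factor = 0.5^1.781065 = 0.29096852
C(t) = 112.1 * 0.29096852 = 32.618 ng/mL

32.618


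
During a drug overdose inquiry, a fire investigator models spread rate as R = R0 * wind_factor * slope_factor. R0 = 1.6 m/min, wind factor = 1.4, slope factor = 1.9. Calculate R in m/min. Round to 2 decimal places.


Fire spread rate calculation:
R = R0 * wind_factor * slope_factor
= 1.6 * 1.4 * 1.9
= 2.24 * 1.9
= 4.26 m/min

4.26


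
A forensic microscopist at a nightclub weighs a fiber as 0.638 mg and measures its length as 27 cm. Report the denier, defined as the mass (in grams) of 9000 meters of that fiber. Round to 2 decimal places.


Denier calculation:
Mass in grams = 0.638 mg / 1000 = 0.000638 g
Length in meters = 27 cm / 100 = 0.27 m
Linear density = mass / length = 0.000638 / 0.27 = 0.00236296 g/m
Denier = (g/m) * 9000 = 0.00236296 * 9000 = 21.27

21.27


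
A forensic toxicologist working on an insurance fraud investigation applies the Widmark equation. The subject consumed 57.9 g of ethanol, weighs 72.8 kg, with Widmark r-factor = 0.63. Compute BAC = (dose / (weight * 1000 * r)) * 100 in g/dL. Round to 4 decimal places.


Applying the Widmark formula:
BAC = (dose_g / (body_wt * 1000 * r)) * 100
Denominator = 72.8 * 1000 * 0.63 = 45864
BAC = (57.9 / 45864) * 100
BAC = 0.1262 g/dL

0.1262


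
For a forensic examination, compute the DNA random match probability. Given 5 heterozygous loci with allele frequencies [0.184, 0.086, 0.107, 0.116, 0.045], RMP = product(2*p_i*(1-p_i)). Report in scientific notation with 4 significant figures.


Computing RMP for 5 loci:
Locus 1: 2 * 0.184 * 0.816 = 0.300288
Locus 2: 2 * 0.086 * 0.914 = 0.157208
Locus 3: 2 * 0.107 * 0.893 = 0.191102
Locus 4: 2 * 0.116 * 0.884 = 0.205088
Locus 5: 2 * 0.045 * 0.955 = 0.08595
RMP = 1.590e-04

1.590e-04


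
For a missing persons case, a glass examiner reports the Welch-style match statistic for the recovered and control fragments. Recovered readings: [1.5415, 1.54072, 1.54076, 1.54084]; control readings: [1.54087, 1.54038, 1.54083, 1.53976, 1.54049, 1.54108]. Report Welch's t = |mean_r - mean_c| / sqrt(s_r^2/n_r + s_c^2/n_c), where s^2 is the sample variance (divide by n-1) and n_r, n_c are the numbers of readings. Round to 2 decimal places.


Welch's t-criterion for glass RI comparison:
Recovered mean = sum / n_r = 6.16382 / 4 = 1.540955
Control mean = sum / n_c = 9.24341 / 6 = 1.5405683
Recovered sample variance s_r^2 = 1.345e-07
Control sample variance s_c^2 = 2.23257e-07
Welch SE (unpooled) = sqrt(s_r^2/n_r + s_c^2/n_c) = sqrt(3.3625e-08 + 3.72094e-08) = sqrt(7.08344e-08) = 0.000266147
|mean_r - mean_c| = 0.000386667
t = 0.000386667 / 0.000266147 = 1.45

1.45


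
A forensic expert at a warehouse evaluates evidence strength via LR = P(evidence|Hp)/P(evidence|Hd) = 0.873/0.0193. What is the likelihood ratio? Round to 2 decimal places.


Likelihood ratio calculation:
LR = P(E|Hp) / P(E|Hd)
LR = 0.873 / 0.0193
LR = 45.23

45.23


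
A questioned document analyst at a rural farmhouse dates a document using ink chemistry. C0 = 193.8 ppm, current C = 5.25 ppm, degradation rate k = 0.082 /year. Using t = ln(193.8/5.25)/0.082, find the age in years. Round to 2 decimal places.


Document age estimation:
C0/C = 193.8 / 5.25 = 36.914286
ln(C0/C) = 3.608599
t = 3.608599 / 0.082 = 44.01 years

44.01


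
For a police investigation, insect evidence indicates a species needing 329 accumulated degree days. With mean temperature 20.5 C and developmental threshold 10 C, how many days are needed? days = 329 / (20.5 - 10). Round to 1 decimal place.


Insect development time:
Effective temperature = avg_temp - T_base = 20.5 - 10 = 10.5 C
Days = ADD / effective_temp = 329 / 10.5 = 31.3 days

31.3


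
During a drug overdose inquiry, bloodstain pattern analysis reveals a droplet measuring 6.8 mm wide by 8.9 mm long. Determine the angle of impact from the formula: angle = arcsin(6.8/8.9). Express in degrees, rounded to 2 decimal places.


Blood spatter impact angle calculation:
width / length = 6.8 / 8.9 = 0.764045
angle = arcsin(0.764045)
angle = 49.82 degrees

49.82


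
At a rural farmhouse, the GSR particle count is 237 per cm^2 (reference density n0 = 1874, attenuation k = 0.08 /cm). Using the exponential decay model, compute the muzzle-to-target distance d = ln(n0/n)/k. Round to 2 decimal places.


GSR distance calculation:
n0/n = 1874 / 237 = 7.907173
ln(n0/n) = 2.06777
d = 2.06777 / 0.08 = 25.85 cm

25.85


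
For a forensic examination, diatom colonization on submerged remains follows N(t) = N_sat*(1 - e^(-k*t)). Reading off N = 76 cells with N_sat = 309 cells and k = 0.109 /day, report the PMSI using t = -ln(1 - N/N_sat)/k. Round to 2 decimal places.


PMSI from diatom colonization curve:
N / N_sat = 76 / 309 = 0.245955
1 - N/N_sat = 0.754045
ln(1 - N/N_sat) = -0.282303
t = -ln(1 - N/N_sat) / k = -(-0.282303) / 0.109 = 2.59 days

2.59


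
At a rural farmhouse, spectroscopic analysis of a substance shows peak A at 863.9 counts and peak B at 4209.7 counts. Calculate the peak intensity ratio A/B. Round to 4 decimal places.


Spectral peak ratio:
Peak A = 863.9 counts
Peak B = 4209.7 counts
Ratio = 863.9 / 4209.7 = 0.2052

0.2052


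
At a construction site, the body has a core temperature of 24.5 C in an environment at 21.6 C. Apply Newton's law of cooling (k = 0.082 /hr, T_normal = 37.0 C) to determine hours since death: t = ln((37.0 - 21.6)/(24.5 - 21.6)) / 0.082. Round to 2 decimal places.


Using Newton's law of cooling:
t = ln((T_normal - T_ambient) / (T_body - T_ambient)) / k
T_normal - T_ambient = 15.4
T_body - T_ambient = 2.9
Ratio = 5.310345
ln(ratio) = 1.669657
t = 1.669657 / 0.082 = 20.36 hours

20.36


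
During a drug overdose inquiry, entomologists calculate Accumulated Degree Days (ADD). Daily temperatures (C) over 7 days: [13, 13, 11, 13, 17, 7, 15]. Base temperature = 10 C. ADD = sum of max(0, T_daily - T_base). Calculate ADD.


Computing ADD day by day:
Day 1: max(0, 13 - 10) = 3
Day 2: max(0, 13 - 10) = 3
Day 3: max(0, 11 - 10) = 1
Day 4: max(0, 13 - 10) = 3
Day 5: max(0, 17 - 10) = 7
Day 6: max(0, 7 - 10) = 0
Day 7: max(0, 15 - 10) = 5
Total ADD = 22

22


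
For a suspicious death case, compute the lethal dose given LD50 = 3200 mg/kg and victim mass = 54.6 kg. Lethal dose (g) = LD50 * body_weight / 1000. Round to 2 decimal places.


Lethal dose calculation:
Lethal dose = LD50 * body_weight / 1000
= 3200 * 54.6 / 1000
= 174720 / 1000
= 174.72 g

174.72


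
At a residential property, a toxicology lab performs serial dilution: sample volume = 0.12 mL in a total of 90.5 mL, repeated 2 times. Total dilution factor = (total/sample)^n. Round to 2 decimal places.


Dilution factor calculation:
Single dilution = V_total / V_sample = 90.5 / 0.12 ≈ 754.166667
Number of dilutions = 2
Total DF = (90.5 / 0.12)^2 (full precision, rounded at the end) = 568767.36

568767.36


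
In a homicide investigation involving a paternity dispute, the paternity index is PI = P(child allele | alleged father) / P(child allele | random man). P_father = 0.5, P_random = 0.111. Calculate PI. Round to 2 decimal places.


Paternity Index calculation:
PI = P(allele|father) / P(allele|random)
PI = 0.5 / 0.111
PI = 4.50

4.50


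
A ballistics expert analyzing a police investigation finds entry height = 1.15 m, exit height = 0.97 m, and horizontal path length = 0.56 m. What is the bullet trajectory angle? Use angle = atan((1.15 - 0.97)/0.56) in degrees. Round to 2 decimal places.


Bullet trajectory angle:
Height difference = 1.15 - 0.97 = 0.18 m
angle = atan(0.18 / 0.56)
angle = atan(0.321429)
angle = 17.82 degrees

17.82


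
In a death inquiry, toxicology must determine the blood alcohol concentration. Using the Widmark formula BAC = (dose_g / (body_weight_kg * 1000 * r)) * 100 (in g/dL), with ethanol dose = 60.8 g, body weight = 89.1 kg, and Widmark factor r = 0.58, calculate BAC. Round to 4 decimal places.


Applying the Widmark formula:
BAC = (dose_g / (body_wt * 1000 * r)) * 100
Denominator = 89.1 * 1000 * 0.58 = 51678
BAC = (60.8 / 51678) * 100
BAC = 0.1177 g/dL

0.1177


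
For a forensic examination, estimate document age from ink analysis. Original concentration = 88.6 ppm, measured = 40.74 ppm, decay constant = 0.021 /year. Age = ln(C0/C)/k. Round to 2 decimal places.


Document age estimation:
C0/C = 88.6 / 40.74 = 2.174767
ln(C0/C) = 0.776922
t = 0.776922 / 0.021 = 37.00 years

37.00


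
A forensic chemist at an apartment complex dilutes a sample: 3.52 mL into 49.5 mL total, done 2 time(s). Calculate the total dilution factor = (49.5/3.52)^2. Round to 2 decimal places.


Dilution factor calculation:
Single dilution = V_total / V_sample = 49.5 / 3.52 ≈ 14.0625
Number of dilutions = 2
Total DF = (49.5 / 3.52)^2 (full precision, rounded at the end) = 197.75

197.75


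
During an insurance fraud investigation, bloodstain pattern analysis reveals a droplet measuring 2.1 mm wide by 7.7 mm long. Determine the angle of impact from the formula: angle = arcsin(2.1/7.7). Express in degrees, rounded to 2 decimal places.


Blood spatter impact angle calculation:
width / length = 2.1 / 7.7 = 0.272727
angle = arcsin(0.272727)
angle = 15.83 degrees

15.83


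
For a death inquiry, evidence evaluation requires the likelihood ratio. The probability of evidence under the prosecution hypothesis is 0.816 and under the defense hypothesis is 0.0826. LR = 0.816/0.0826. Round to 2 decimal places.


Likelihood ratio calculation:
LR = P(E|Hp) / P(E|Hd)
LR = 0.816 / 0.0826
LR = 9.88

9.88


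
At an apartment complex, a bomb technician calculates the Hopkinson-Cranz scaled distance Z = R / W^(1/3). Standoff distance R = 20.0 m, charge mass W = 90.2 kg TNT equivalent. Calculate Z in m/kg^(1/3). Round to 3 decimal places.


Scaled distance calculation:
W^(1/3) = 90.2^(1/3) = 4.484722
Z = R / W^(1/3) = 20.0 / 4.484722
Z = 4.460 m/kg^(1/3)

4.460


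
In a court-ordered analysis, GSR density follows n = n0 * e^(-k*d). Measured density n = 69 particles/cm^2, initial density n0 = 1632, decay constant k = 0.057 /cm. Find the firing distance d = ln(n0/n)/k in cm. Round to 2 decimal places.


GSR distance calculation:
n0/n = 1632 / 69 = 23.652174
ln(n0/n) = 3.163455
d = 3.163455 / 0.057 = 55.50 cm

55.50


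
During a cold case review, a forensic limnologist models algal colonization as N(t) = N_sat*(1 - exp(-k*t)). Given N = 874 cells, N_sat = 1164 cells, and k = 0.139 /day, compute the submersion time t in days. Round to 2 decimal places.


PMSI from diatom colonization curve:
N / N_sat = 874 / 1164 = 0.750859
1 - N/N_sat = 0.249141
ln(1 - N/N_sat) = -1.389736
t = -ln(1 - N/N_sat) / k = -(-1.389736) / 0.139 = 10.00 days

10.00


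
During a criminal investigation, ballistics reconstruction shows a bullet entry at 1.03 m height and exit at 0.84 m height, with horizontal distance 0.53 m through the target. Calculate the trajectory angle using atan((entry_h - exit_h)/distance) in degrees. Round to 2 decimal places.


Bullet trajectory angle:
Height difference = 1.03 - 0.84 = 0.19 m
angle = atan(0.19 / 0.53)
angle = atan(0.358491)
angle = 19.72 degrees

19.72


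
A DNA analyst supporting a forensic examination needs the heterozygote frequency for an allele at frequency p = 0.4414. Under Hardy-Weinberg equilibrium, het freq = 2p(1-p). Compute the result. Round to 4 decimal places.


Hardy-Weinberg heterozygote frequency:
q = 1 - p = 1 - 0.4414 = 0.5586
2pq = 2 * 0.4414 * 0.5586 = 0.4931

0.4931


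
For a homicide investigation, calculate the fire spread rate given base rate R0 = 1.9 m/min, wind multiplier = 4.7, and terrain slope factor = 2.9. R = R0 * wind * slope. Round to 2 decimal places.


Fire spread rate calculation:
R = R0 * wind_factor * slope_factor
= 1.9 * 4.7 * 2.9
= 8.93 * 2.9
= 25.90 m/min

25.90


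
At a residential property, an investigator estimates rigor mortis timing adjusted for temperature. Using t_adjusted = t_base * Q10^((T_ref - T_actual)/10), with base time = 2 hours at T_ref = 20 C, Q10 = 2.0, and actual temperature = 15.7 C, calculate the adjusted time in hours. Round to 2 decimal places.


Rigor mortis time adjustment:
Exponent = (T_ref - T_actual) / 10 = (20 - 15.7) / 10 = 0.43
Q10 factor = 2.0^0.43 = 1.34723
t_adjusted = 2 * 1.34723 = 2.69 hours

2.69


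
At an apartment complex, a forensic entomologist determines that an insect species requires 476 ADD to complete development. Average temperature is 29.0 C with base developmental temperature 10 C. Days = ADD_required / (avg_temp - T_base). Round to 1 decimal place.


Insect development time:
Effective temperature = avg_temp - T_base = 29.0 - 10 = 19.0 C
Days = ADD / effective_temp = 476 / 19.0 = 25.1 days

25.1


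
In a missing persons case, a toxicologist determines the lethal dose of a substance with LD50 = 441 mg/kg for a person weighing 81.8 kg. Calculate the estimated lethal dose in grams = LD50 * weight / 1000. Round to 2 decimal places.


Lethal dose calculation:
Lethal dose = LD50 * body_weight / 1000
= 441 * 81.8 / 1000
= 36073.8 / 1000
= 36.07 g

36.07


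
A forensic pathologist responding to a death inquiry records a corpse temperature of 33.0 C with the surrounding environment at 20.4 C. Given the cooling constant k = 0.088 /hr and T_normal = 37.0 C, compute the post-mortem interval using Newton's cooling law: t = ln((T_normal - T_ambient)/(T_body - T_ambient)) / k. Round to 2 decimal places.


Using Newton's law of cooling:
t = ln((T_normal - T_ambient) / (T_body - T_ambient)) / k
T_normal - T_ambient = 16.6
T_body - T_ambient = 12.6
Ratio = 1.31746
ln(ratio) = 0.275706
t = 0.275706 / 0.088 = 3.13 hours

3.13


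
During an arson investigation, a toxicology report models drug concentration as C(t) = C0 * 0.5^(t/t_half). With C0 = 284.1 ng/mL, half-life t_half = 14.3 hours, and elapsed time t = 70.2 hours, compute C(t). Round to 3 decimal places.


Drug concentration decay:
Number of half-lives = t / t_half = 70.2 / 14.3 = 4.909091
Decay factor = 0.5^4.909091 = 0.03328253
C(t) = 284.1 * 0.03328253 = 9.456 ng/mL

9.456


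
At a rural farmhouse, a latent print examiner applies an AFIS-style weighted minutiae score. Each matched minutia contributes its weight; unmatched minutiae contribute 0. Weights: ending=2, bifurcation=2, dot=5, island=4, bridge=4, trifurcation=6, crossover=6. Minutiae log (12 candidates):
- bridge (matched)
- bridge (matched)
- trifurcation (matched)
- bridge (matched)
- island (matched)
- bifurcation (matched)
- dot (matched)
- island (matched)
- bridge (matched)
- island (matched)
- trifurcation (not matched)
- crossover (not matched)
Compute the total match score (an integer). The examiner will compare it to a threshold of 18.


Weighted minutiae match score:
  bridge: matched, +4 (running total 4)
  bridge: matched, +4 (running total 8)
  trifurcation: matched, +6 (running total 14)
  bridge: matched, +4 (running total 18)
  island: matched, +4 (running total 22)
  bifurcation: matched, +2 (running total 24)
  dot: matched, +5 (running total 29)
  island: matched, +4 (running total 33)
  bridge: matched, +4 (running total 37)
  island: matched, +4 (running total 41)
  trifurcation: not matched, +0
  crossover: not matched, +0
Total score = 41
Threshold = 18; verdict = identification

41


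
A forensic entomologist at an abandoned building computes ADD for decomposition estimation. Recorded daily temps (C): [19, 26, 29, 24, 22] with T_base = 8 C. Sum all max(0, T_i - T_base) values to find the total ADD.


Computing ADD day by day:
Day 1: max(0, 19 - 8) = 11
Day 2: max(0, 26 - 8) = 18
Day 3: max(0, 29 - 8) = 21
Day 4: max(0, 24 - 8) = 16
Day 5: max(0, 22 - 8) = 14
Total ADD = 80

80


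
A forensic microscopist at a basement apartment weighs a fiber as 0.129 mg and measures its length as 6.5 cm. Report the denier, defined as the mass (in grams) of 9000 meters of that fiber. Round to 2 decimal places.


Denier calculation:
Mass in grams = 0.129 mg / 1000 = 0.000129 g
Length in meters = 6.5 cm / 100 = 0.065 m
Linear density = mass / length = 0.000129 / 0.065 = 0.00198462 g/m
Denier = (g/m) * 9000 = 0.00198462 * 9000 = 17.86

17.86


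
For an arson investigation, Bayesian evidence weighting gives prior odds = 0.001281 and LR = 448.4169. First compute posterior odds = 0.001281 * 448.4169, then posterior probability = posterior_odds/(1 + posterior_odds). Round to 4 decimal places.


Bayesian evidence evaluation:
Posterior odds = prior_odds * LR = 0.001281 * 448.4169 = 0.574422
Posterior probability = posterior_odds / (1 + posterior_odds)
= 0.574422 / (1 + 0.574422)
= 0.574422 / 1.574422
= 0.3648

0.3648


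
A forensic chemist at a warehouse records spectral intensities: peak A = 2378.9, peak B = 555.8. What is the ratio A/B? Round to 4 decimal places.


Spectral peak ratio:
Peak A = 2378.9 counts
Peak B = 555.8 counts
Ratio = 2378.9 / 555.8 = 4.2801

4.2801


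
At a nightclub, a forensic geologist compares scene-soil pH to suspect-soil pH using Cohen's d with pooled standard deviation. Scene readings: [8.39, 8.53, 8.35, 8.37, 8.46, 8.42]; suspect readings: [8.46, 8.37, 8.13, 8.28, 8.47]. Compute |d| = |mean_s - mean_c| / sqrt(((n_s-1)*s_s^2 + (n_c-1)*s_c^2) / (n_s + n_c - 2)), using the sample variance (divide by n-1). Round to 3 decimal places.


Pooled-variance Cohen's d for soil pH comparison:
Scene mean = 50.52 / 6 = 8.42
Suspect mean = 41.71 / 5 = 8.342
Scene sample variance s_s^2 = 0.0044
Suspect sample variance s_c^2 = 0.01997
Pooled variance = ((n_s-1)*s_s^2 + (n_c-1)*s_c^2) / (n_s + n_c - 2) = 0.01132
Pooled SD = sqrt(0.01132) = 0.106395
Mean difference = 0.078
|d| = |0.078| / 0.106395 = 0.733

0.733


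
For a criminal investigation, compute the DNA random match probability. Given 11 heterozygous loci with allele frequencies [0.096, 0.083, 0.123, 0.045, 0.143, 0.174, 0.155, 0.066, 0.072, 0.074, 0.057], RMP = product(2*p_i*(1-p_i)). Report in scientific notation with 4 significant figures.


Computing RMP for 11 loci:
Locus 1: 2 * 0.096 * 0.904 = 0.173568
Locus 2: 2 * 0.083 * 0.917 = 0.152222
Locus 3: 2 * 0.123 * 0.877 = 0.215742
Locus 4: 2 * 0.045 * 0.955 = 0.08595
Locus 5: 2 * 0.143 * 0.857 = 0.245102
Locus 6: 2 * 0.174 * 0.826 = 0.287448
Locus 7: 2 * 0.155 * 0.845 = 0.26195
Locus 8: 2 * 0.066 * 0.934 = 0.123288
Locus 9: 2 * 0.072 * 0.928 = 0.133632
Locus 10: 2 * 0.074 * 0.926 = 0.137048
Locus 11: 2 * 0.057 * 0.943 = 0.107502
RMP = 2.195e-09

2.195e-09


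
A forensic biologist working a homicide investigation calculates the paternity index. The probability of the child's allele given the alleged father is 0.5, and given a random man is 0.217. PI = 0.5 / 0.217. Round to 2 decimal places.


Paternity Index calculation:
PI = P(allele|father) / P(allele|random)
PI = 0.5 / 0.217
PI = 2.30

2.30


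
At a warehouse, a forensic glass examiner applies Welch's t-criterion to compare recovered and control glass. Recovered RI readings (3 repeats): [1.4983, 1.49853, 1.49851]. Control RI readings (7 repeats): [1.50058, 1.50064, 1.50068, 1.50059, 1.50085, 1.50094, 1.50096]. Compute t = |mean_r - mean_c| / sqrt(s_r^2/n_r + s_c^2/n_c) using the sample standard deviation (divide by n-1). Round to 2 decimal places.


Welch's t-criterion for glass RI comparison:
Recovered mean = sum / n_r = 4.49534 / 3 = 1.4984467
Control mean = sum / n_c = 10.50524 / 7 = 1.5007486
Recovered sample variance s_r^2 = 1.62333e-08
Control sample variance s_c^2 = 2.69476e-08
Welch SE (unpooled) = sqrt(s_r^2/n_r + s_c^2/n_c) = sqrt(5.41111e-09 + 3.84966e-09) = sqrt(9.26077e-09) = 9.62329e-05
|mean_r - mean_c| = 0.0023019
t = 0.0023019 / 9.62329e-05 = 23.92

23.92


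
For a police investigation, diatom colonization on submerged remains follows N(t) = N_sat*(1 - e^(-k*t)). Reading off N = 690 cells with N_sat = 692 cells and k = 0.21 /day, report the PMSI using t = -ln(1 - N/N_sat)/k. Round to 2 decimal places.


PMSI from diatom colonization curve:
N / N_sat = 690 / 692 = 0.99711
1 - N/N_sat = 0.00289
ln(1 - N/N_sat) = -5.846499
t = -ln(1 - N/N_sat) / k = -(-5.846499) / 0.21 = 27.84 days

27.84


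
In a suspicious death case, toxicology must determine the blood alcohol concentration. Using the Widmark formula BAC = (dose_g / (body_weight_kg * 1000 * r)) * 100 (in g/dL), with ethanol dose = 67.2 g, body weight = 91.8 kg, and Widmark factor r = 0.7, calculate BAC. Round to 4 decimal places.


Applying the Widmark formula:
BAC = (dose_g / (body_wt * 1000 * r)) * 100
Denominator = 91.8 * 1000 * 0.7 = 64260
BAC = (67.2 / 64260) * 100
BAC = 0.1046 g/dL

0.1046


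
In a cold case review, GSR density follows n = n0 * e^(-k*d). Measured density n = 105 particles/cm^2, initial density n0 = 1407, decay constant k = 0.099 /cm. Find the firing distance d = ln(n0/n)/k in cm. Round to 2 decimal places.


GSR distance calculation:
n0/n = 1407 / 105 = 13.4
ln(n0/n) = 2.595255
d = 2.595255 / 0.099 = 26.21 cm

26.21


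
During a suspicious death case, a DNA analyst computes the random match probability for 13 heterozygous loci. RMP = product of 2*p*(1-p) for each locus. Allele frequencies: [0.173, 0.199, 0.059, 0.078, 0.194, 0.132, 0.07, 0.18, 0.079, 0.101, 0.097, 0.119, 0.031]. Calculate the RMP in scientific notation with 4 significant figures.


Computing RMP for 13 loci:
Locus 1: 2 * 0.173 * 0.827 = 0.286142
Locus 2: 2 * 0.199 * 0.801 = 0.318798
Locus 3: 2 * 0.059 * 0.941 = 0.111038
Locus 4: 2 * 0.078 * 0.922 = 0.143832
Locus 5: 2 * 0.194 * 0.806 = 0.312728
Locus 6: 2 * 0.132 * 0.868 = 0.229152
Locus 7: 2 * 0.07 * 0.93 = 0.1302
Locus 8: 2 * 0.18 * 0.82 = 0.2952
Locus 9: 2 * 0.079 * 0.921 = 0.145518
Locus 10: 2 * 0.101 * 0.899 = 0.181598
Locus 11: 2 * 0.097 * 0.903 = 0.175182
Locus 12: 2 * 0.119 * 0.881 = 0.209678
Locus 13: 2 * 0.031 * 0.969 = 0.060078
RMP = 2.340e-10

2.340e-10


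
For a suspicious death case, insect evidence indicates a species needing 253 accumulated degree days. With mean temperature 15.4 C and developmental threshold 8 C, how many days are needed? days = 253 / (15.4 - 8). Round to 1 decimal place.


Insect development time:
Effective temperature = avg_temp - T_base = 15.4 - 8 = 7.4 C
Days = ADD / effective_temp = 253 / 7.4 = 34.2 days

34.2


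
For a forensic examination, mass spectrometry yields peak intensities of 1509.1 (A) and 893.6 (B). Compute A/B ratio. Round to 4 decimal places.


Spectral peak ratio:
Peak A = 1509.1 counts
Peak B = 893.6 counts
Ratio = 1509.1 / 893.6 = 1.6888

1.6888


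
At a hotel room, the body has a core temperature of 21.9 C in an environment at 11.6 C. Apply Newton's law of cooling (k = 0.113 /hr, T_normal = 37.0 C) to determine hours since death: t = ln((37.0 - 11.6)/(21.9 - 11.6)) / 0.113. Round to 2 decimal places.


Using Newton's law of cooling:
t = ln((T_normal - T_ambient) / (T_body - T_ambient)) / k
T_normal - T_ambient = 25.4
T_body - T_ambient = 10.3
Ratio = 2.466019
ln(ratio) = 0.902605
t = 0.902605 / 0.113 = 7.99 hours

7.99


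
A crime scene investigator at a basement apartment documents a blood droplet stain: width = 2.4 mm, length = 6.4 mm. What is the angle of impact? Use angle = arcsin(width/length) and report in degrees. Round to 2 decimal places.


Blood spatter impact angle calculation:
width / length = 2.4 / 6.4 = 0.375
angle = arcsin(0.375)
angle = 22.02 degrees

22.02


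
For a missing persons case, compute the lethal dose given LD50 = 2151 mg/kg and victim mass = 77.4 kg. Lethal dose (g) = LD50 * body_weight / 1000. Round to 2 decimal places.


Lethal dose calculation:
Lethal dose = LD50 * body_weight / 1000
= 2151 * 77.4 / 1000
= 166487.4 / 1000
= 166.49 g

166.49


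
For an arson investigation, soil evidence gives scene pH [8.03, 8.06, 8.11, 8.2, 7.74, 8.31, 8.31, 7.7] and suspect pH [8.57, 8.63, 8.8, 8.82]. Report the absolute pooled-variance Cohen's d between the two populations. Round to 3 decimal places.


Pooled-variance Cohen's d for soil pH comparison:
Scene mean = 64.46 / 8 = 8.0575
Suspect mean = 34.82 / 4 = 8.705
Scene sample variance s_s^2 = 0.054279
Suspect sample variance s_c^2 = 0.015367
Pooled variance = ((n_s-1)*s_s^2 + (n_c-1)*s_c^2) / (n_s + n_c - 2) = 0.042605
Pooled SD = sqrt(0.042605) = 0.20641
Mean difference = -0.6475
|d| = |-0.6475| / 0.20641 = 3.137

3.137


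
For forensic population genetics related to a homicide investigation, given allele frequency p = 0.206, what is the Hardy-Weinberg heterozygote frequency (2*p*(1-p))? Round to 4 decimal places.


Hardy-Weinberg heterozygote frequency:
q = 1 - p = 1 - 0.206 = 0.794
2pq = 2 * 0.206 * 0.794 = 0.3271

0.3271


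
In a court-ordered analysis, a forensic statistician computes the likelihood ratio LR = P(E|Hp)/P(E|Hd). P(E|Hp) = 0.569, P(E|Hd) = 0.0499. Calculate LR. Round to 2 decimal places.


Likelihood ratio calculation:
LR = P(E|Hp) / P(E|Hd)
LR = 0.569 / 0.0499
LR = 11.40

11.40


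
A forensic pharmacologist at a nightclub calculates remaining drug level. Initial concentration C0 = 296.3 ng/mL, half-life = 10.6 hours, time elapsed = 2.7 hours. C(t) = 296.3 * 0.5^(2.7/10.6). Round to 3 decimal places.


Drug concentration decay:
Number of half-lives = t / t_half = 2.7 / 10.6 = 0.254717
Decay factor = 0.5^0.254717 = 0.83815153
C(t) = 296.3 * 0.83815153 = 248.344 ng/mL

248.344


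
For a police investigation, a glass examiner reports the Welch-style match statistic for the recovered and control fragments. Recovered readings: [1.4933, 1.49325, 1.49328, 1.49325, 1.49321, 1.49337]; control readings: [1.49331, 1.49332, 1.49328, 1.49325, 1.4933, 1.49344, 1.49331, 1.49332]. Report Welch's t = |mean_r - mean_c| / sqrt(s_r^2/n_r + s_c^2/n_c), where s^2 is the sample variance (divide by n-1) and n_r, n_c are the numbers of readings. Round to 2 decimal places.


Welch's t-criterion for glass RI comparison:
Recovered mean = sum / n_r = 8.95966 / 6 = 1.4932767
Control mean = sum / n_c = 11.94653 / 8 = 1.4933162
Recovered sample variance s_r^2 = 3.02667e-09
Control sample variance s_c^2 = 3.05536e-09
Welch SE (unpooled) = sqrt(s_r^2/n_r + s_c^2/n_c) = sqrt(5.04444e-10 + 3.8192e-10) = sqrt(8.86364e-10) = 2.97719e-05
|mean_r - mean_c| = 3.95833e-05
t = 3.95833e-05 / 2.97719e-05 = 1.33

1.33


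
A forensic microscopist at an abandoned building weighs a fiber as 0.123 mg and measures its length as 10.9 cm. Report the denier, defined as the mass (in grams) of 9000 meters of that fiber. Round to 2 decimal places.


Denier calculation:
Mass in grams = 0.123 mg / 1000 = 0.000123 g
Length in meters = 10.9 cm / 100 = 0.109 m
Linear density = mass / length = 0.000123 / 0.109 = 0.00112844 g/m
Denier = (g/m) * 9000 = 0.00112844 * 9000 = 10.16

10.16


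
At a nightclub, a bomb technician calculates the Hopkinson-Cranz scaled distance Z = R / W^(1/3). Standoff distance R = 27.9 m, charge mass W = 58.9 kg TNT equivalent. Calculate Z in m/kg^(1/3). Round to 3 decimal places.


Scaled distance calculation:
W^(1/3) = 58.9^(1/3) = 3.890796
Z = R / W^(1/3) = 27.9 / 3.890796
Z = 7.171 m/kg^(1/3)

7.171


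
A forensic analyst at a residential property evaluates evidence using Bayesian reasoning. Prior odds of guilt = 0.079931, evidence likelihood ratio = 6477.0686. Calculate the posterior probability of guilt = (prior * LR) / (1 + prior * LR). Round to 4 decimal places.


Bayesian evidence evaluation:
Posterior odds = prior_odds * LR = 0.079931 * 6477.0686 = 517.7186
Posterior probability = posterior_odds / (1 + posterior_odds)
= 517.7186 / (1 + 517.7186)
= 517.7186 / 518.7186
= 0.9981

0.9981


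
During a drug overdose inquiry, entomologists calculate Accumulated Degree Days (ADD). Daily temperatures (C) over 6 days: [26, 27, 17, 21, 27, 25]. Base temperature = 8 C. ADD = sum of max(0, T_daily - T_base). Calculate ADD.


Computing ADD day by day:
Day 1: max(0, 26 - 8) = 18
Day 2: max(0, 27 - 8) = 19
Day 3: max(0, 17 - 8) = 9
Day 4: max(0, 21 - 8) = 13
Day 5: max(0, 27 - 8) = 19
Day 6: max(0, 25 - 8) = 17
Total ADD = 95

95


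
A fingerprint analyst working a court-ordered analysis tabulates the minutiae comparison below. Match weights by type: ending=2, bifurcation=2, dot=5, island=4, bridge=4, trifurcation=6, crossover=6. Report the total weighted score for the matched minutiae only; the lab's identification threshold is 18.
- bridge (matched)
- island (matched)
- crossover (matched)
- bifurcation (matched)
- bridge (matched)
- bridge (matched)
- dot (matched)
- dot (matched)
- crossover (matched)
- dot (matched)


Weighted minutiae match score:
  bridge: matched, +4 (running total 4)
  island: matched, +4 (running total 8)
  crossover: matched, +6 (running total 14)
  bifurcation: matched, +2 (running total 16)
  bridge: matched, +4 (running total 20)
  bridge: matched, +4 (running total 24)
  dot: matched, +5 (running total 29)
  dot: matched, +5 (running total 34)
  crossover: matched, +6 (running total 40)
  dot: matched, +5 (running total 45)
Total score = 45
Threshold = 18; verdict = identification

45
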